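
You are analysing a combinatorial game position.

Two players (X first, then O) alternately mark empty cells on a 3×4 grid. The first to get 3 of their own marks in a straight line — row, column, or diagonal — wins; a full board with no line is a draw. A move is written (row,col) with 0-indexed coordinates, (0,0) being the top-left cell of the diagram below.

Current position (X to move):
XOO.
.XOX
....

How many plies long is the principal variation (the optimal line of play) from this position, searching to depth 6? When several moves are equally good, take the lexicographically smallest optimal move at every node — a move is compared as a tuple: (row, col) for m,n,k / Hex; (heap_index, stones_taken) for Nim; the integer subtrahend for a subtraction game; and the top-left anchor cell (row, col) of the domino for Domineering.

ply 1, X at XOO./.XOX/.... | (0,3)=-1→XOOX/.XOX/....; (1,0)=-1→XOO./XXOX/....; (2,0)=-1→XOO./.XOX/X...; (2,1)=-1→XOO./.XOX/.X..; (2,2)=+1→XOO./.XOX/..X.*; (2,3)=-1→XOO./.XOX/...X
ply 2: XOO./.XOX/..X. is terminal -1 (O); from XOO./.XOX/.... depth 6

PV length from [XOO./.XOX/....]: 1 ply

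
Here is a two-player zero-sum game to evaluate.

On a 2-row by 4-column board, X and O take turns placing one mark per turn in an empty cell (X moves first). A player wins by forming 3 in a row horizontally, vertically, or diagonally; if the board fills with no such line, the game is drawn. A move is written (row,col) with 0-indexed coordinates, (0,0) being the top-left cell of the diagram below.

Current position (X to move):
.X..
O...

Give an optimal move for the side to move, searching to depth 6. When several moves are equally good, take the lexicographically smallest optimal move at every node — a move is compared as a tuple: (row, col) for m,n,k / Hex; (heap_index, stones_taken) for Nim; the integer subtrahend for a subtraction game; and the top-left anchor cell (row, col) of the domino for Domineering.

ply 1, X at .X../O... | (0,0)=+0→XX../O...; (0,2)=+1→.XX./O...*; (0,3)=+0→.X.X/O...; (1,1)=+0→.X../OX..; (1,2)=+0→.X../O.X.; (1,3)=+0→.X../O..X
ply 2, O at .XX./O... | (0,0)=-1→OXX./O...*; (0,3)=-1→.XXO/O...; (1,1)=-1→.XX./OO..; (1,2)=-1→.XX./O.O.; (1,3)=-1→.XX./O..O
ply 3, X at OXX./O... | (0,3)=+1→OXXX/O...*; (1,1)=+0→OXX./OX..; (1,2)=+0→OXX./O.X.; (1,3)=+0→OXX./O..X
ply 4: OXXX/O... is terminal -1 (O); from .X../O... depth 6

X's best at [.X../O...]: (0,2)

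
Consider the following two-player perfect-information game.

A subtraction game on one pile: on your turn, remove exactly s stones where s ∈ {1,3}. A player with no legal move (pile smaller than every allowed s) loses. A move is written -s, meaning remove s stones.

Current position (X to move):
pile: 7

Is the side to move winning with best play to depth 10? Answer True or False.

X winning at [7]: True

ply 1, X at 7 | -1=+1→6*; -3=+1→4
ply 2, O at 6 | -1=-1→5*; -3=-1→3
ply 3, X at 5 | -1=+1→4*; -3=+1→2
ply 4, O at 4 | -1=-1→3*; -3=-1→1
ply 5, X at 3 | -1=+1→2*; -3=+1→0
ply 6, O at 2 | -1=-1→1*
ply 7, X at 1 | -1=+1→0*
ply 8: 0 is terminal -1 (O); from 7 depth 10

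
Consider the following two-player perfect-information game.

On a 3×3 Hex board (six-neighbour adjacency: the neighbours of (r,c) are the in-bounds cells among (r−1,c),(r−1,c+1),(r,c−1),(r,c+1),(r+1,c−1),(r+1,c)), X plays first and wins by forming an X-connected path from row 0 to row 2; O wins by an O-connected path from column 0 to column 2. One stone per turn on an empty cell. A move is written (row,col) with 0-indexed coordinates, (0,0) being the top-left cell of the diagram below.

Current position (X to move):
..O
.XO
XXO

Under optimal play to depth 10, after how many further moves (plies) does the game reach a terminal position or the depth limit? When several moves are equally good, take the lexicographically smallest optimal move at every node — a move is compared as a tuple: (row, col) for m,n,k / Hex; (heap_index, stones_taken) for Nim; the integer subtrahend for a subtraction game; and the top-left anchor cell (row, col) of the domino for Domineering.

PV length from [..O/.XO/XXO]: 3 plies

p1 X@[..O/.XO/XXO]: (0,0)[X.O/.XO/XXO]+1* (0,1)[.XO/.XO/XXO]+1 (1,0)[..O/XXO/XXO]+1
p2 O@[X.O/.XO/XXO]: (0,1)[XOO/.XO/XXO]-1* (1,0)[X.O/OXO/XXO]-1
p3 X@[XOO/.XO/XXO]: (1,0)[XOO/XXO/XXO]+1*
p4 O@[XOO/XXO/XXO] terminal -1; root [..O/.XO/XXO] d10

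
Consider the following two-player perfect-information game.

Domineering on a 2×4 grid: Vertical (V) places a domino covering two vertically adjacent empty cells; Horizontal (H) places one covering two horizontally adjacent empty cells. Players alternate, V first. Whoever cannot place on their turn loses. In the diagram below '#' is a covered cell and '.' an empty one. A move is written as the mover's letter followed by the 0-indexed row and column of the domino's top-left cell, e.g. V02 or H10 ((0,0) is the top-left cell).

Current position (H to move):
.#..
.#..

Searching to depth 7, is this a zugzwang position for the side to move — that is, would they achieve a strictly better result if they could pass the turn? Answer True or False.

zugzwang(.#../.#.., H) = False

[.#../.#..] H move#1: H02:+1/.###/.#..*, H12:+1/.#../.###
[.###/.#..] V move#2: V00:-1/####/##..*
[####/##..] H move#3: H12:+1/####/####*
[####/####] end (terminal -1, V#4); searched .#../.#.. to 7
suppose H passes — search the same position with V to move:
pass> [.#../.#..] V move#1: V00:-1/##../##.., V02:+1/.##./.##.*, V03:+1/.#.#/.#.#
pass> [.##./.##.] end (terminal -1, H#2); searched .#../.#.. to 7
for H: play +1, pass -1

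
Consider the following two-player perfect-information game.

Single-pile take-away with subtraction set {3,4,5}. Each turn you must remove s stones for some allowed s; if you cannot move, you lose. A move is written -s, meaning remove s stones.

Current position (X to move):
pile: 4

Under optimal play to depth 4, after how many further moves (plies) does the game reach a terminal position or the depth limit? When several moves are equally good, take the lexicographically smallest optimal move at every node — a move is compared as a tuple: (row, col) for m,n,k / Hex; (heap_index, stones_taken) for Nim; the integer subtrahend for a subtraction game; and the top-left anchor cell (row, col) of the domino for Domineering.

p1 X@[4]: -3[1]+1* -4[0]+1
p2 O@[1] terminal -1; root [4] d4

PV length from [4]: 1 ply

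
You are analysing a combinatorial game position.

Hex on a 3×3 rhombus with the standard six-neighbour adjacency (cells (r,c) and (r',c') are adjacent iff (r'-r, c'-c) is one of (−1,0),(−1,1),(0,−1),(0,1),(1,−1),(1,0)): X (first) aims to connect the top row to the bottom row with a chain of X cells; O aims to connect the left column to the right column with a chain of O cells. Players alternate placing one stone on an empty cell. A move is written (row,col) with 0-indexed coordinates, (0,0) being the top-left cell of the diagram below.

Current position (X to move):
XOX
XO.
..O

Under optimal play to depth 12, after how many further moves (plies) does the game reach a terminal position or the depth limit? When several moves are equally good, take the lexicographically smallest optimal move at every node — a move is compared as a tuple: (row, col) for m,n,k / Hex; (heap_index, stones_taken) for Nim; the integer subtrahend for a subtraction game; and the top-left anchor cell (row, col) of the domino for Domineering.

PV length from [XOX/XO./..O]: 3 plies

[XOX/XO./..O] X move#1: (1,2):+1/XOX/XOX/..O*, (2,0):+1/XOX/XO./X.O, (2,1):+1/XOX/XO./.XO
[XOX/XOX/..O] O move#2: (2,0):-1/XOX/XOX/O.O*, (2,1):-1/XOX/XOX/.OO
[XOX/XOX/O.O] X move#3: (2,1):+1/XOX/XOX/OXO*
[XOX/XOX/OXO] end (terminal -1, O#4); searched XOX/XO./..O to 12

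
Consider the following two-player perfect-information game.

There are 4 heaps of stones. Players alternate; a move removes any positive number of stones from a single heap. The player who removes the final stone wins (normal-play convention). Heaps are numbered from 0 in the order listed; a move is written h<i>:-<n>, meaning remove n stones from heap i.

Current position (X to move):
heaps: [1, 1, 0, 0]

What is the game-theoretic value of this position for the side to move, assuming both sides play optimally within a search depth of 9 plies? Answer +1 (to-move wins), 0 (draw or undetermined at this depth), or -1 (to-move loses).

[(1,1,0,0)] X move#1: h0:-1:-1/(0,1,0,0)*, h1:-1:-1/(1,0,0,0)
[(0,1,0,0)] O move#2: h1:-1:+1/(0,0,0,0)*
[(0,0,0,0)] end (terminal -1, X#3); searched (1,1,0,0) to 9

value((1,1,0,0), X) = -1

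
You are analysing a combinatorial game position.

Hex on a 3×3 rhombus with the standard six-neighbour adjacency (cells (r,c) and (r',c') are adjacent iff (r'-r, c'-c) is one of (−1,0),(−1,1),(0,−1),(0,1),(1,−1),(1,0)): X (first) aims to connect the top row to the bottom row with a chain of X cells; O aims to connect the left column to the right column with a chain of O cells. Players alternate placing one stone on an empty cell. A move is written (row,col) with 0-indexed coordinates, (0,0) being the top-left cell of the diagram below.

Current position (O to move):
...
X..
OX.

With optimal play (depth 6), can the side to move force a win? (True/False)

ply 1, O at .../X../OX. | (0,0)=-1→O../X../OX.; (0,1)=-1→.O./X../OX.; (0,2)=-1→..O/X../OX.; (1,1)=+1→.../XO./OX.*; (1,2)=-1→.../X.O/OX.; (2,2)=-1→.../X../OXO
ply 2, X at .../XO./OX. | (0,0)=-1→X../XO./OX.*; (0,1)=-1→.X./XO./OX.; (0,2)=-1→..X/XO./OX.; (1,2)=-1→.../XOX/OX.; (2,2)=-1→.../XO./OXX
ply 3, O at X../XO./OX. | (0,1)=+1→XO./XO./OX.*; (0,2)=+1→X.O/XO./OX.; (1,2)=+1→X../XOO/OX.; (2,2)=+1→X../XO./OXO
ply 4, X at XO./XO./OX. | (0,2)=-1→XOX/XO./OX.*; (1,2)=-1→XO./XOX/OX.; (2,2)=-1→XO./XO./OXX
ply 5, O at XOX/XO./OX. | (1,2)=+1→XOX/XOO/OX.*; (2,2)=-1→XOX/XO./OXO
ply 6: XOX/XOO/OX. is terminal -1 (X); from .../X../OX. depth 6

O winning at [.../X../OX.]: True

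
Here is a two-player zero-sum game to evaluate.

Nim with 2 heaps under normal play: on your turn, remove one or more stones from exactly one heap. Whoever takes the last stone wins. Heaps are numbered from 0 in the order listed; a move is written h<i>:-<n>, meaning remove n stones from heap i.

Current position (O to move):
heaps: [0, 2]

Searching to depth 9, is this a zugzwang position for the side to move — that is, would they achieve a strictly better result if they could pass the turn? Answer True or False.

zugzwang((0,2), O) = False

[(0,2)] O move#1: h1:-1:-1/(0,1), h1:-2:+1/(0,0)*
[(0,0)] end (terminal -1, X#2); searched (0,2) to 9
pass branch (X moves first from the same position):
  | [(0,2)] X move#1: h1:-1:-1/(0,1), h1:-2:+1/(0,0)*
  | [(0,0)] end (terminal -1, O#2); searched (0,2) to 9
O moving scores +1; O passing scores -1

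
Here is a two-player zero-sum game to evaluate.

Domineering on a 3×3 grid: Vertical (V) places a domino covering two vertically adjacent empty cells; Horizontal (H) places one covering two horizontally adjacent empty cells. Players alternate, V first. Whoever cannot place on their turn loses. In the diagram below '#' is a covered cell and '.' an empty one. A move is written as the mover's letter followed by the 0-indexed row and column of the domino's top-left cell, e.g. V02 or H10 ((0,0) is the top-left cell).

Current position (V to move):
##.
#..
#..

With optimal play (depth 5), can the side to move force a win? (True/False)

V winning at [##./#../#..]: True

p1 V@[##./#../#..]: V02[###/#.#/#..]-1 V11[##./##./##.]+1* V12[##./#.#/#.#]+1
p2 H@[##./##./##.] terminal -1; root [##./#../#..] d5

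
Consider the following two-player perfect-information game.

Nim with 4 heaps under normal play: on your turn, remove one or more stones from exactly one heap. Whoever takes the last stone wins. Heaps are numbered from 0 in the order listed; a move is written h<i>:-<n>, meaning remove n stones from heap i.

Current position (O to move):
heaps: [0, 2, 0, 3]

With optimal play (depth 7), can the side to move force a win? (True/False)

O winning at [(0,2,0,3)]: True

[(0,2,0,3)] O move#1: h1:-1:-1/(0,1,0,3), h1:-2:-1/(0,0,0,3), h3:-1:+1/(0,2,0,2)*, h3:-2:-1/(0,2,0,1), h3:-3:-1/(0,2,0,0)
[(0,2,0,2)] X move#2: h1:-1:-1/(0,1,0,2)*, h1:-2:-1/(0,0,0,2), h3:-1:-1/(0,2,0,1), h3:-2:-1/(0,2,0,0)
[(0,1,0,2)] O move#3: h1:-1:-1/(0,0,0,2), h3:-1:+1/(0,1,0,1)*, h3:-2:-1/(0,1,0,0)
[(0,1,0,1)] X move#4: h1:-1:-1/(0,0,0,1)*, h3:-1:-1/(0,1,0,0)
[(0,0,0,1)] O move#5: h3:-1:+1/(0,0,0,0)*
[(0,0,0,0)] end (terminal -1, X#6); searched (0,2,0,3) to 7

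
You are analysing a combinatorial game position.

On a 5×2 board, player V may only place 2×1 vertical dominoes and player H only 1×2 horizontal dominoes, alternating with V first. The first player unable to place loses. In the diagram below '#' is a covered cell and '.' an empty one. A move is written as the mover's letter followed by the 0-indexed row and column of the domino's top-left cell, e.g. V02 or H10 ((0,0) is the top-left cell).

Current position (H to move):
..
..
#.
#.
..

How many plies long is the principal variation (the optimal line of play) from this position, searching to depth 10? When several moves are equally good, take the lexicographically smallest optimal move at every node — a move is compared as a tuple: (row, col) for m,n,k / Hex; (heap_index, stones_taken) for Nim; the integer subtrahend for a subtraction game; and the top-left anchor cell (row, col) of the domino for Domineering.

PV length from [../../#./#./..]: 3 plies

[../../#./#./..] H move#1: H00:+1/##/../#./#./..*, H10:+1/../##/#./#./.., H40:-1/../../#./#./##
[##/../#./#./..] V move#2: V11:-1/##/.#/##/#./..*, V21:-1/##/../##/##/.., V31:-1/##/../#./##/.#
[##/.#/##/#./..] H move#3: H40:+1/##/.#/##/#./##*
[##/.#/##/#./##] end (terminal -1, V#4); searched ../../#./#./.. to 10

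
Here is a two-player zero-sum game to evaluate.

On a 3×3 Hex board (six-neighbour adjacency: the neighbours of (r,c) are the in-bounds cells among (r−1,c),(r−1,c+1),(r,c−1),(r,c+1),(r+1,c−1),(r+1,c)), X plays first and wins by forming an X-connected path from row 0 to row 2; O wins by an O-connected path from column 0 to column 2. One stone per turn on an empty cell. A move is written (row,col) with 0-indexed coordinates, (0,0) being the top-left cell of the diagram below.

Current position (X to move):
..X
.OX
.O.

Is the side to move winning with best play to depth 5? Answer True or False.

p1 X@[..X/.OX/.O.]: (0,0)[X.X/.OX/.O.]-1 (0,1)[.XX/.OX/.O.]-1 (1,0)[..X/XOX/.O.]+1* (2,0)[..X/.OX/XO.]+1 (2,2)[..X/.OX/.OX]+1
p2 O@[..X/XOX/.O.]: (0,0)[O.X/XOX/.O.]-1* (0,1)[.OX/XOX/.O.]-1 (2,0)[..X/XOX/OO.]-1 (2,2)[..X/XOX/.OO]-1
p3 X@[O.X/XOX/.O.]: (0,1)[OXX/XOX/.O.]+1* (2,0)[O.X/XOX/XO.]+1 (2,2)[O.X/XOX/.OX]+1
p4 O@[OXX/XOX/.O.]: (2,0)[OXX/XOX/OO.]-1* (2,2)[OXX/XOX/.OO]-1
p5 X@[OXX/XOX/OO.]: (2,2)[OXX/XOX/OOX]+1*
p6 O@[OXX/XOX/OOX] terminal -1; root [..X/.OX/.O.] d5

X winning at [..X/.OX/.O.]: True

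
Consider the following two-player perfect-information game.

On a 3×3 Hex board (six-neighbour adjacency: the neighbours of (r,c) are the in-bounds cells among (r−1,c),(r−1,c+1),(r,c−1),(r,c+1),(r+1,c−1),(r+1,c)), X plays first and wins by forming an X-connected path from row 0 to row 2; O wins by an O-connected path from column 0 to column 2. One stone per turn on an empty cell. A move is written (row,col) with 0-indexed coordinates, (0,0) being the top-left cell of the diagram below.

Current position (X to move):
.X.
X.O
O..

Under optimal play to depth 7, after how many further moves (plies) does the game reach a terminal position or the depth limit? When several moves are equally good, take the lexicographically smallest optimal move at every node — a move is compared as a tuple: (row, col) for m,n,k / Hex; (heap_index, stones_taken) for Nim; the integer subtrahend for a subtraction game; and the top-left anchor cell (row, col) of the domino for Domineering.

PV length from [.X./X.O/O..]: 4 plies

[.X./X.O/O..] X move#1: (0,0):-1/XX./X.O/O..*, (0,2):-1/.XX/X.O/O.., (1,1):-1/.X./XXO/O.., (2,1):-1/.X./X.O/OX., (2,2):-1/.X./X.O/O.X
[XX./X.O/O..] O move#2: (0,2):+1/XXO/X.O/O..*, (1,1):+1/XX./XOO/O.., (2,1):+1/XX./X.O/OO., (2,2):+1/XX./X.O/O.O
[XXO/X.O/O..] X move#3: (1,1):-1/XXO/XXO/O..*, (2,1):-1/XXO/X.O/OX., (2,2):-1/XXO/X.O/O.X
[XXO/XXO/O..] O move#4: (2,1):+1/XXO/XXO/OO.*, (2,2):-1/XXO/XXO/O.O
[XXO/XXO/OO.] end (terminal -1, X#5); searched .X./X.O/O.. to 7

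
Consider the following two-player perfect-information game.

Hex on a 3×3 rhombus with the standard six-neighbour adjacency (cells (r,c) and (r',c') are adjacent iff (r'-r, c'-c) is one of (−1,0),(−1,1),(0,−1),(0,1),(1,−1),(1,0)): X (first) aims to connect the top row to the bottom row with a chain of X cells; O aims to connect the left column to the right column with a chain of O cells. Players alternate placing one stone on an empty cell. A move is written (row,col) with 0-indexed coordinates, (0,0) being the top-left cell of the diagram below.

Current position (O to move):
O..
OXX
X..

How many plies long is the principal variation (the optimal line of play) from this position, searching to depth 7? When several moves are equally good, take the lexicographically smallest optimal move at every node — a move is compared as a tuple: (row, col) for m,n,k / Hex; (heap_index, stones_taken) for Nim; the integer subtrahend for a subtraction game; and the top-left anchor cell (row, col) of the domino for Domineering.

PV length from [O../OXX/X..]: 2 plies

p1 O@[O../OXX/X..]: (0,1)[OO./OXX/X..]-1* (0,2)[O.O/OXX/X..]-1 (2,1)[O../OXX/XO.]-1 (2,2)[O../OXX/X.O]-1
p2 X@[OO./OXX/X..]: (0,2)[OOX/OXX/X..]+1* (2,1)[OO./OXX/XX.]-1 (2,2)[OO./OXX/X.X]-1
p3 O@[OOX/OXX/X..] terminal -1; root [O../OXX/X..] d7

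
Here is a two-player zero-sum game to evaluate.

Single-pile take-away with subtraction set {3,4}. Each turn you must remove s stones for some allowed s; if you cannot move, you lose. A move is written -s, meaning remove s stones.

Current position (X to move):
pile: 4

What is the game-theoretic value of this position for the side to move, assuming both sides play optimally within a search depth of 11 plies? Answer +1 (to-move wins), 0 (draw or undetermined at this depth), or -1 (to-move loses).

value(4, X) = +1

p1 X@[4]: -3[1]+1* -4[0]+1
p2 O@[1] terminal -1; root [4] d11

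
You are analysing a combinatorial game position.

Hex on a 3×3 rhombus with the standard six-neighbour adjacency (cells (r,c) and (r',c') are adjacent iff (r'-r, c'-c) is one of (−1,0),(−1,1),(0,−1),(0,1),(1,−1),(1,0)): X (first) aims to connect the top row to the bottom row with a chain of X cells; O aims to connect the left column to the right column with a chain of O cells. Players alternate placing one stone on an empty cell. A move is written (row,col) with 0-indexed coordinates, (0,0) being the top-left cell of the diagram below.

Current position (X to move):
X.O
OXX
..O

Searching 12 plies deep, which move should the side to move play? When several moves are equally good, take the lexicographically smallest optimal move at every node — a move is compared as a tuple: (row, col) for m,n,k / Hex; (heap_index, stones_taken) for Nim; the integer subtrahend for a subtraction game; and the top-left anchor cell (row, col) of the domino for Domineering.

X's best at [X.O/OXX/..O]: (0,1)

[X.O/OXX/..O] X move#1: (0,1):+1/XXO/OXX/..O*, (2,0):-1/X.O/OXX/X.O, (2,1):-1/X.O/OXX/.XO
[XXO/OXX/..O] O move#2: (2,0):-1/XXO/OXX/O.O*, (2,1):-1/XXO/OXX/.OO
[XXO/OXX/O.O] X move#3: (2,1):+1/XXO/OXX/OXO*
[XXO/OXX/OXO] end (terminal -1, O#4); searched X.O/OXX/..O to 12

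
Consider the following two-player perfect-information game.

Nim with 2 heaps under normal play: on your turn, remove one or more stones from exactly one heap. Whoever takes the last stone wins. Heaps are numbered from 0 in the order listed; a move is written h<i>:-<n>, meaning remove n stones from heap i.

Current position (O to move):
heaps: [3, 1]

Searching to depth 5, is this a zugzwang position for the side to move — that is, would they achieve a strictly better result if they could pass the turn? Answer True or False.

p1 O@[(3,1)]: h0:-1[(2,1)]-1 h0:-2[(1,1)]+1* h0:-3[(0,1)]-1 h1:-1[(3,0)]-1
p2 X@[(1,1)]: h0:-1[(0,1)]-1* h1:-1[(1,0)]-1
p3 O@[(0,1)]: h1:-1[(0,0)]+1*
p4 X@[(0,0)] terminal -1; root [(3,1)] d5
if O skipped the turn, X would face:
~ p1 X@[(3,1)]: h0:-1[(2,1)]-1 h0:-2[(1,1)]+1* h0:-3[(0,1)]-1 h1:-1[(3,0)]-1
~ p2 O@[(1,1)]: h0:-1[(0,1)]-1* h1:-1[(1,0)]-1
~ p3 X@[(0,1)]: h1:-1[(0,0)]+1*
~ p4 O@[(0,0)] terminal -1; root [(3,1)] d5
compare (O): move=+1 vs pass=-1

zugzwang((3,1), O) = False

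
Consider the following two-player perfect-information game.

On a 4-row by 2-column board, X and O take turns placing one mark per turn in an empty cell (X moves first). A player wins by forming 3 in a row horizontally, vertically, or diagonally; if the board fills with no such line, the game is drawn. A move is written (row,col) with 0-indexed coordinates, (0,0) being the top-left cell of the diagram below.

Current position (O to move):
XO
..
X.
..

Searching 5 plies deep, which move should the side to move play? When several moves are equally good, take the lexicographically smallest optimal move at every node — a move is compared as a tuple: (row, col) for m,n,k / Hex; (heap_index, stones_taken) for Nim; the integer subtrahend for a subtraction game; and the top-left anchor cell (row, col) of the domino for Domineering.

p1 O@[XO/../X./..]: (1,0)[XO/O./X./..]+0* (1,1)[XO/.O/X./..]-1 (2,1)[XO/../XO/..]-1 (3,0)[XO/../X./O.]-1 (3,1)[XO/../X./.O]-1
p2 X@[XO/O./X./..]: (1,1)[XO/OX/X./..]+0* (2,1)[XO/O./XX/..]+0 (3,0)[XO/O./X./X.]+0 (3,1)[XO/O./X./.X]+0
p3 O@[XO/OX/X./..]: (2,1)[XO/OX/XO/..]+0* (3,0)[XO/OX/X./O.]+0 (3,1)[XO/OX/X./.O]+0
p4 X@[XO/OX/XO/..]: (3,0)[XO/OX/XO/X.]+0* (3,1)[XO/OX/XO/.X]+0
p5 O@[XO/OX/XO/X.]: (3,1)[XO/OX/XO/XO]+0*
p6 X@[XO/OX/XO/XO] terminal +0; root [XO/../X./..] d5

O's best at [XO/../X./..]: (1,0)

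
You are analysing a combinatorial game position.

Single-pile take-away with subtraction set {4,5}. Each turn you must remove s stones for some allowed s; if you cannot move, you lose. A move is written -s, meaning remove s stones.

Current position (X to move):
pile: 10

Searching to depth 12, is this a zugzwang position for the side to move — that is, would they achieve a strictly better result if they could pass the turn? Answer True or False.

zugzwang(10, X) = True

[10] X move#1: -4:-1/6*, -5:-1/5
[6] O move#2: -4:+1/2*, -5:+1/1
[2] end (terminal -1, X#3); searched 10 to 12
if X skipped the turn, O would face:
~ [10] O move#1: -4:-1/6*, -5:-1/5
~ [6] X move#2: -4:+1/2*, -5:+1/1
~ [2] end (terminal -1, O#3); searched 10 to 12
compare (X): move=-1 vs pass=+1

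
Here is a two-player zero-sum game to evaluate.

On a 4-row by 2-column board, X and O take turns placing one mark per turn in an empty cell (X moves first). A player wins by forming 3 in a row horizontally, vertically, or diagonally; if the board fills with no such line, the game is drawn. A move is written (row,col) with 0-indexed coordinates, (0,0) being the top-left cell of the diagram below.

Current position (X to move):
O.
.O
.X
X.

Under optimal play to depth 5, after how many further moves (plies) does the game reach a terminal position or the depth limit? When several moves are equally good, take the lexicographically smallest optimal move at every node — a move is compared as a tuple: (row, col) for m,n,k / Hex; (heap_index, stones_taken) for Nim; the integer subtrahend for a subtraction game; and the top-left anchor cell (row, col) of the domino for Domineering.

PV length from [O./.O/.X/X.]: 4 plies

p1 X@[O./.O/.X/X.]: (0,1)[OX/.O/.X/X.]+0* (1,0)[O./XO/.X/X.]+0 (2,0)[O./.O/XX/X.]+0 (3,1)[O./.O/.X/XX]+0
p2 O@[OX/.O/.X/X.]: (1,0)[OX/OO/.X/X.]+0* (2,0)[OX/.O/OX/X.]+0 (3,1)[OX/.O/.X/XO]+0
p3 X@[OX/OO/.X/X.]: (2,0)[OX/OO/XX/X.]+0* (3,1)[OX/OO/.X/XX]-1
p4 O@[OX/OO/XX/X.]: (3,1)[OX/OO/XX/XO]+0*
p5 X@[OX/OO/XX/XO] terminal +0; root [O./.O/.X/X.] d5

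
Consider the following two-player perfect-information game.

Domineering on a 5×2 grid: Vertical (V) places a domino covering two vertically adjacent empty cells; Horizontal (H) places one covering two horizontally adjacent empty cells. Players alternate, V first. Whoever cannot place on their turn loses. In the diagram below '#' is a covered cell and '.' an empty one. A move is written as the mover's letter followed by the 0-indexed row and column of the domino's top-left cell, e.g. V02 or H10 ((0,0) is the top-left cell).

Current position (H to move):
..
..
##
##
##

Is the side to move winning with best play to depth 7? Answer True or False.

[../../##/##/##] H move#1: H00:+1/##/../##/##/##*, H10:+1/../##/##/##/##
[##/../##/##/##] end (terminal -1, V#2); searched ../../##/##/## to 7

H winning at [../../##/##/##]: True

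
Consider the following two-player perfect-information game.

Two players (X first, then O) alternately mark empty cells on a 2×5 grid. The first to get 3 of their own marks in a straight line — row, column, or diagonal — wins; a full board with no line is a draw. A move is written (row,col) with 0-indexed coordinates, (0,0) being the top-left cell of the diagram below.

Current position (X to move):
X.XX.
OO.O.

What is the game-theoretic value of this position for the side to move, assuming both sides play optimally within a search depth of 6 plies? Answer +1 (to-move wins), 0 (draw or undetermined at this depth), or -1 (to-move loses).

value(X.XX./OO.O., X) = +1

[X.XX./OO.O.] X move#1: (0,1):+1/XXXX./OO.O.*, (0,4):+1/X.XXX/OO.O., (1,2):+1/X.XX./OOXO., (1,4):-1/X.XX./OO.OX
[XXXX./OO.O.] end (terminal -1, O#2); searched X.XX./OO.O. to 6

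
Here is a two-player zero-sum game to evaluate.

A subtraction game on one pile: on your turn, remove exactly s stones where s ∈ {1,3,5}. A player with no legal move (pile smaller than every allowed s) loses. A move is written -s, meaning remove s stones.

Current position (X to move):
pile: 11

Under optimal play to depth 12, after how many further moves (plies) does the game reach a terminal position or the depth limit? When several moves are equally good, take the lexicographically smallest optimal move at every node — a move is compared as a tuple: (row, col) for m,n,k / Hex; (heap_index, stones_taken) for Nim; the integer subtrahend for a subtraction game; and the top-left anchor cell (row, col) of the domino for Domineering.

p1 X@[11]: -1[10]+1* -3[8]+1 -5[6]+1
p2 O@[10]: -1[9]-1* -3[7]-1 -5[5]-1
p3 X@[9]: -1[8]+1* -3[6]+1 -5[4]+1
p4 O@[8]: -1[7]-1* -3[5]-1 -5[3]-1
p5 X@[7]: -1[6]+1* -3[4]+1 -5[2]+1
p6 O@[6]: -1[5]-1* -3[3]-1 -5[1]-1
p7 X@[5]: -1[4]+1* -3[2]+1 -5[0]+1
p8 O@[4]: -1[3]-1* -3[1]-1
p9 X@[3]: -1[2]+1* -3[0]+1
p10 O@[2]: -1[1]-1*
p11 X@[1]: -1[0]+1*
p12 O@[0] terminal -1; root [11] d12

PV length from [11]: 11 plies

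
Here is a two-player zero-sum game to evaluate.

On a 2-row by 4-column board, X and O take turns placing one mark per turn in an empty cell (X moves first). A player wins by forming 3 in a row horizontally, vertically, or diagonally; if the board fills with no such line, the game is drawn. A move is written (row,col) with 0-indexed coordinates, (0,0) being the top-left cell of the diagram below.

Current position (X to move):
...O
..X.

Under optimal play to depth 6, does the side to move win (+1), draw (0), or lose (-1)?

[...O/..X.] X move#1: (0,0):+0/X..O/..X., (0,1):+0/.X.O/..X., (0,2):+0/..XO/..X., (1,0):+0/...O/X.X., (1,1):+1/...O/.XX.*, (1,3):+0/...O/..XX
[...O/.XX.] O move#2: (0,0):-1/O..O/.XX.*, (0,1):-1/.O.O/.XX., (0,2):-1/..OO/.XX., (1,0):-1/...O/OXX., (1,3):-1/...O/.XXO
[O..O/.XX.] X move#3: (0,1):+1/OX.O/.XX.*, (0,2):+1/O.XO/.XX., (1,0):+1/O..O/XXX., (1,3):+1/O..O/.XXX
[OX.O/.XX.] O move#4: (0,2):-1/OXOO/.XX.*, (1,0):-1/OX.O/OXX., (1,3):-1/OX.O/.XXO
[OXOO/.XX.] X move#5: (1,0):+1/OXOO/XXX.*, (1,3):+1/OXOO/.XXX
[OXOO/XXX.] end (terminal -1, O#6); searched ...O/..X. to 6

value(...O/..X., X) = +1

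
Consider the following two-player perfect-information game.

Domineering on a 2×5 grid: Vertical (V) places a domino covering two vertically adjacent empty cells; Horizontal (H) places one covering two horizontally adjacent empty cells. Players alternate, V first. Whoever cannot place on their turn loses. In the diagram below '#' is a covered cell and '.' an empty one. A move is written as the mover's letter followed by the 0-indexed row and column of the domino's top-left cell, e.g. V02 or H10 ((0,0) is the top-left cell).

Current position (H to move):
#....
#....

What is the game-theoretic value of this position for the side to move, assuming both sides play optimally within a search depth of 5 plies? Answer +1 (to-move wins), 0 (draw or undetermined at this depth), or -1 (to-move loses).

value(#..../#...., H) = +1

ply 1, H at #..../#.... | H01=-1→###../#....; H02=+1→#.##./#....*; H03=-1→#..##/#....; H11=-1→#..../###..; H12=+1→#..../#.##.; H13=-1→#..../#..##
ply 2, V at #.##./#.... | V01=-1→####./##...*; V04=-1→#.###/#...#
ply 3, H at ####./##... | H12=-1→####./####.; H13=+1→####./##.##*
ply 4: ####./##.## is terminal -1 (V); from #..../#.... depth 5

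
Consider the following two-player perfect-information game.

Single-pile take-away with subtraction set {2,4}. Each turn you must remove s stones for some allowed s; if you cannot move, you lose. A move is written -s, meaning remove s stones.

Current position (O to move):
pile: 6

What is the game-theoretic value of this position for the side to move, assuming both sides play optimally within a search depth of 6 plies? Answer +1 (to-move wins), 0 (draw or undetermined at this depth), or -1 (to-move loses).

[6] O move#1: -2:-1/4*, -4:-1/2
[4] X move#2: -2:-1/2, -4:+1/0*
[0] end (terminal -1, O#3); searched 6 to 6

value(6, O) = -1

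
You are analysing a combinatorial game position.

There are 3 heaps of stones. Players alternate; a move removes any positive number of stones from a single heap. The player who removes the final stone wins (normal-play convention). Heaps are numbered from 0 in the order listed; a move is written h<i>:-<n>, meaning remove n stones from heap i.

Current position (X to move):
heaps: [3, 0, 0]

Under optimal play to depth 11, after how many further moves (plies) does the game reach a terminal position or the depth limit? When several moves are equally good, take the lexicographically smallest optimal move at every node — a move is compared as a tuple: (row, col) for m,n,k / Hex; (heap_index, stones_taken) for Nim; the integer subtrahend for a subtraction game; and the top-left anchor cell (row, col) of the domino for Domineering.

PV length from [(3,0,0)]: 1 ply

ply 1, X at (3,0,0) | h0:-1=-1→(2,0,0); h0:-2=-1→(1,0,0); h0:-3=+1→(0,0,0)*
ply 2: (0,0,0) is terminal -1 (O); from (3,0,0) depth 11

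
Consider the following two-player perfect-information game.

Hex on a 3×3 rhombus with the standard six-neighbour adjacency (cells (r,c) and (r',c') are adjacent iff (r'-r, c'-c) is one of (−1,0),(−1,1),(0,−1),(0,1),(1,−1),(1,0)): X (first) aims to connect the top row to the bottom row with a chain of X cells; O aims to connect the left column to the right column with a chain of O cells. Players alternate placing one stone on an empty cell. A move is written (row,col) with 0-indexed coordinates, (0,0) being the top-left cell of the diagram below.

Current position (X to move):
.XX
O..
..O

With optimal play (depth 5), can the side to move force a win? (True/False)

X winning at [.XX/O../..O]: True

[.XX/O../..O] X move#1: (0,0):-1/XXX/O../..O, (1,1):+1/.XX/OX./..O*, (1,2):-1/.XX/O.X/..O, (2,0):-1/.XX/O../X.O, (2,1):+1/.XX/O../.XO
[.XX/OX./..O] O move#2: (0,0):-1/OXX/OX./..O*, (1,2):-1/.XX/OXO/..O, (2,0):-1/.XX/OX./O.O, (2,1):-1/.XX/OX./.OO
[OXX/OX./..O] X move#3: (1,2):+1/OXX/OXX/..O*, (2,0):+1/OXX/OX./X.O, (2,1):+1/OXX/OX./.XO
[OXX/OXX/..O] O move#4: (2,0):-1/OXX/OXX/O.O*, (2,1):-1/OXX/OXX/.OO
[OXX/OXX/O.O] X move#5: (2,1):+1/OXX/OXX/OXO*
[OXX/OXX/OXO] end (terminal -1, O#6); searched .XX/O../..O to 5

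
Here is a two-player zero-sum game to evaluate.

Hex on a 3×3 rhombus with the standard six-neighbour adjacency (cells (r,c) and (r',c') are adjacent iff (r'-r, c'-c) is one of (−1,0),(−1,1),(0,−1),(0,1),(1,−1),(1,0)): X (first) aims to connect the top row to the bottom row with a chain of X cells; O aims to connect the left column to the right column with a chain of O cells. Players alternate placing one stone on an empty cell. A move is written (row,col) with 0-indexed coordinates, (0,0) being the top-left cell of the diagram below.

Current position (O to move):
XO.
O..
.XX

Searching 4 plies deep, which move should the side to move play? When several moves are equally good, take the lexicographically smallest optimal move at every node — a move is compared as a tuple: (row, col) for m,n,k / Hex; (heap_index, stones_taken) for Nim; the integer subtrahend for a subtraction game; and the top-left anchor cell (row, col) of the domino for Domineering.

O's best at [XO./O../.XX]: (0,2)

ply 1, O at XO./O../.XX | (0,2)=+1→XOO/O../.XX*; (1,1)=+1→XO./OO./.XX; (1,2)=+1→XO./O.O/.XX; (2,0)=-1→XO./O../OXX
ply 2: XOO/O../.XX is terminal -1 (X); from XO./O../.XX depth 4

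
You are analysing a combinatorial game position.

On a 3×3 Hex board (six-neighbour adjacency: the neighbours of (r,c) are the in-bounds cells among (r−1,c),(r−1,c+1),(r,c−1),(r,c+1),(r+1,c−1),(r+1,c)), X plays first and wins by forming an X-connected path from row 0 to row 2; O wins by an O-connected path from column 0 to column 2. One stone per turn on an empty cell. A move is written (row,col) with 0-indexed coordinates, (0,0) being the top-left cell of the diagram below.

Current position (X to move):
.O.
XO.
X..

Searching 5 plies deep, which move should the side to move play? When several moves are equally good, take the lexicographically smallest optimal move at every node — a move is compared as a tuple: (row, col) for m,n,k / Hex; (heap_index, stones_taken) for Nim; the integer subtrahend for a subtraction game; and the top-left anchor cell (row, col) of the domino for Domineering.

p1 X@[.O./XO./X..]: (0,0)[XO./XO./X..]+1* (0,2)[.OX/XO./X..]+1 (1,2)[.O./XOX/X..]+1 (2,1)[.O./XO./XX.]-1 (2,2)[.O./XO./X.X]-1
p2 O@[XO./XO./X..] terminal -1; root [.O./XO./X..] d5

X's best at [.O./XO./X..]: (0,0)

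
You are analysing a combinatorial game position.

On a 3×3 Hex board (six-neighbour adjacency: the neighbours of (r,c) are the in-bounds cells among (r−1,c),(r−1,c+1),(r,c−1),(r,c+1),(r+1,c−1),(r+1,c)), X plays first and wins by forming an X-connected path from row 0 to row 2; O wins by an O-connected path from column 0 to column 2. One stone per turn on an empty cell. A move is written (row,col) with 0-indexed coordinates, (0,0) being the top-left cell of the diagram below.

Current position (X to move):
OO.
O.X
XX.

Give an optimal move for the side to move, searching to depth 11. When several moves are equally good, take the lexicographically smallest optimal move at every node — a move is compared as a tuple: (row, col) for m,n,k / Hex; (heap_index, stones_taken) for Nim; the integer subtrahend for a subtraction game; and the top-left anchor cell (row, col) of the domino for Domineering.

ply 1, X at OO./O.X/XX. | (0,2)=+1→OOX/O.X/XX.*; (1,1)=-1→OO./OXX/XX.; (2,2)=-1→OO./O.X/XXX
ply 2: OOX/O.X/XX. is terminal -1 (O); from OO./O.X/XX. depth 11

X's best at [OO./O.X/XX.]: (0,2)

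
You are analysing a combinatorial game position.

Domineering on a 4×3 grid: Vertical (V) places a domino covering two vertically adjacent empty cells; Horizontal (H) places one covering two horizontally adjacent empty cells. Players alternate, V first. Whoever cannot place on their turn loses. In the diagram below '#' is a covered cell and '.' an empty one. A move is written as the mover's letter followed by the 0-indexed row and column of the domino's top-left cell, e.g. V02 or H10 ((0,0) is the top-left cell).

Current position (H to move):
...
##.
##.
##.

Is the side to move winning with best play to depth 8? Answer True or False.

H winning at [.../##./##./##.]: False

ply 1, H at .../##./##./##. | H00=-1→##./##./##./##.*; H01=-1→.##/##./##./##.
ply 2, V at ##./##./##./##. | V02=+1→###/###/##./##.*; V12=+1→##./###/###/##.; V22=+1→##./##./###/###
ply 3: ###/###/##./##. is terminal -1 (H); from .../##./##./##. depth 8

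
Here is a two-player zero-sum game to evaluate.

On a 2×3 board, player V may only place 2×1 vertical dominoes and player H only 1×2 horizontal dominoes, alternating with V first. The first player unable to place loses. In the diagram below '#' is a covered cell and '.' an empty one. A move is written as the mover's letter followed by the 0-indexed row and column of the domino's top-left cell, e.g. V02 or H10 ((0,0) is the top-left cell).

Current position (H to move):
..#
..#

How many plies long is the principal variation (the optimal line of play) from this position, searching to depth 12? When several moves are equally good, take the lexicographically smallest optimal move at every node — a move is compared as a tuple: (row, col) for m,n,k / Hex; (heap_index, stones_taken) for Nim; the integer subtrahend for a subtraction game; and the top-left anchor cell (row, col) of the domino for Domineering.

[..#/..#] H move#1: H00:+1/###/..#*, H10:+1/..#/###
[###/..#] end (terminal -1, V#2); searched ..#/..# to 12

PV length from [..#/..#]: 1 ply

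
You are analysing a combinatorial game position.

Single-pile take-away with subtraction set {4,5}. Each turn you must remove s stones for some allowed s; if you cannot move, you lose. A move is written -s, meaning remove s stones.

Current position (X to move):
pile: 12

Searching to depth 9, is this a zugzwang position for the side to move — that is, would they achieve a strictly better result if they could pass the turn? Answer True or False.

zugzwang(12, X) = True

ply 1, X at 12 | -4=-1→8*; -5=-1→7
ply 2, O at 8 | -4=-1→4; -5=+1→3*
ply 3: 3 is terminal -1 (X); from 12 depth 9
suppose X passes — search the same position with O to move:
pass> ply 1, O at 12 | -4=-1→8*; -5=-1→7
pass> ply 2, X at 8 | -4=-1→4; -5=+1→3*
pass> ply 3: 3 is terminal -1 (O); from 12 depth 9
for X: play -1, pass +1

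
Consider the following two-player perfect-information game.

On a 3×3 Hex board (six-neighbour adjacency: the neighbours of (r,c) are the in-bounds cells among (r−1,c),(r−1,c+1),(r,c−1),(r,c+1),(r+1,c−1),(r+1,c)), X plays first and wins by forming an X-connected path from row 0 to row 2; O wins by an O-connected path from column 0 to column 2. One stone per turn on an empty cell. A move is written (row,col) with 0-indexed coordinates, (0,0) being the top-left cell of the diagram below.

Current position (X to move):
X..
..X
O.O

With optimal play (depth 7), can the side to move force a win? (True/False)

[X../..X/O.O] X move#1: (0,1):-1/XX./..X/O.O, (0,2):-1/X.X/..X/O.O, (1,0):-1/X../X.X/O.O, (1,1):-1/X../.XX/O.O, (2,1):+1/X../..X/OXO*
[X../..X/OXO] O move#2: (0,1):-1/XO./..X/OXO*, (0,2):-1/X.O/..X/OXO, (1,0):-1/X../O.X/OXO, (1,1):-1/X../.OX/OXO
[XO./..X/OXO] X move#3: (0,2):+1/XOX/..X/OXO*, (1,0):+1/XO./X.X/OXO, (1,1):+1/XO./.XX/OXO
[XOX/..X/OXO] end (terminal -1, O#4); searched X../..X/O.O to 7

X winning at [X../..X/O.O]: True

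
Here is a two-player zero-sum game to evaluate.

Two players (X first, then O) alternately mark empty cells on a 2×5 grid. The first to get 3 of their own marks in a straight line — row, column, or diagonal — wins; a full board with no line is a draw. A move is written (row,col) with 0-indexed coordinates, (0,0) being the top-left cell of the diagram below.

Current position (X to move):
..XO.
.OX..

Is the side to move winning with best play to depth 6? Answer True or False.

[..XO./.OX..] X move#1: (0,0):+0/X.XO./.OX..*, (0,1):+0/.XXO./.OX.., (0,4):+0/..XOX/.OX.., (1,0):+0/..XO./XOX.., (1,3):+0/..XO./.OXX., (1,4):+0/..XO./.OX.X
[X.XO./.OX..] O move#2: (0,1):+0/XOXO./.OX..*, (0,4):-1/X.XOO/.OX.., (1,0):-1/X.XO./OOX.., (1,3):-1/X.XO./.OXO., (1,4):-1/X.XO./.OX.O
[XOXO./.OX..] X move#3: (0,4):+0/XOXOX/.OX..*, (1,0):+0/XOXO./XOX.., (1,3):+0/XOXO./.OXX., (1,4):+0/XOXO./.OX.X
[XOXOX/.OX..] O move#4: (1,0):+0/XOXOX/OOX..*, (1,3):+0/XOXOX/.OXO., (1,4):+0/XOXOX/.OX.O
[XOXOX/OOX..] X move#5: (1,3):+0/XOXOX/OOXX.*, (1,4):+0/XOXOX/OOX.X
[XOXOX/OOXX.] O move#6: (1,4):+0/XOXOX/OOXXO*
[XOXOX/OOXXO] end (terminal +0, X#7); searched ..XO./.OX.. to 6

X winning at [..XO./.OX..]: False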